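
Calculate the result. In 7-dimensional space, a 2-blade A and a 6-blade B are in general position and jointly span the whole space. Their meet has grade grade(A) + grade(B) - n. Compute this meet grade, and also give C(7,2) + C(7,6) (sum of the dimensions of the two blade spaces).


Meet grade = grade(A) + grade(B) - n
= 2 + 6 - 7 = 1
C(7,2) = 21
C(7,6) = 7
dim_A + dim_B = 21 + 7 = 28


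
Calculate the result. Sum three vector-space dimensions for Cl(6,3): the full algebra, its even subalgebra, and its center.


n = 6 + 3 = 9
Total dim = 2^9 = 512
Even subalgebra dim = 2^8 = 256
n is odd, so center dim = 2
Sum = 512 + 256 + 2 = 770


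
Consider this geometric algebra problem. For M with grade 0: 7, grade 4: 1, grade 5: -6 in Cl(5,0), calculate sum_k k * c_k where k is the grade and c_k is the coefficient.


Grade-weighted sum = sum of grade_k * coefficient_k
0*7 = 0
4*1 = 4
5*(-6) = -30
Total = 0 + 4 + (-30) = -26


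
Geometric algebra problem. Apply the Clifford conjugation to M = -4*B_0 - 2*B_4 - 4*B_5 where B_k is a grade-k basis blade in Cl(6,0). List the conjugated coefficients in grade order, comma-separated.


Clifford conjugate sign for grade k: (-1)^(k(k+1)/2)
Grade 0: (-1)^(0*1/2) = (-1)^0 = 1, coeff -4 -> -4
Grade 4: (-1)^(4*5/2) = (-1)^10 = 1, coeff -2 -> -2
Grade 5: (-1)^(5*6/2) = (-1)^15 = -1, coeff -4 -> 4
Conjugated coefficients: -4, -2, 4


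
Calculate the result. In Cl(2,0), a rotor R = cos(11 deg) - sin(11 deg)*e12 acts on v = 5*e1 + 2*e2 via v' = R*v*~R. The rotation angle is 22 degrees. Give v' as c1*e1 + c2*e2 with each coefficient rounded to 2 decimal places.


Rotor R = cos(11deg) - sin(11deg)*e12
Rotation angle theta = 2 * 11 = 22 degrees
v' = R*v*~R rotates v by theta.
cos(22deg) = 0.9272, sin(22deg) = 0.3746
v'_1 = 5*cos(22deg) - 2*sin(22deg)
= 5*0.9272 - 2*0.3746
= 3.89
v'_2 = 5*sin(22deg) + 2*cos(22deg)
= 5*0.3746 + 2*0.9272
= 3.73
v' = 3.89*e1 + 3.73*e2


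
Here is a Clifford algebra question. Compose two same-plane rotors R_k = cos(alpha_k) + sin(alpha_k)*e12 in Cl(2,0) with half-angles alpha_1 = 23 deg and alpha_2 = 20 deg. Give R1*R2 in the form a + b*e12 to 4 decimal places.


Same-plane rotors commute and their half-angles add:
R1*R2 = cos(a1 + a2) + sin(a1 + a2)*e12.
a1 + a2 = 23 + 20 = 43 deg
cos(43 deg) = 0.7314
sin(43 deg) = 0.6820
R1*R2 = 0.7314 + 0.6820*e12


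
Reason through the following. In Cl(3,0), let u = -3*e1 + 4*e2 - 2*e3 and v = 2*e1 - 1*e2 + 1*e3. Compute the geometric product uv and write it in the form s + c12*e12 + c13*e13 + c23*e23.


In Cl(3,0): e_i^2 = 1, e_ie_j = -e_je_i for i != j.
Scalar part = u . v = (-3)*2 + 4*(-1) + (-2)*1
= -6 + (-4) + (-2) = -12
e12 coeff = (-3)*(-1) - 4*2 = 3 - 8 = -5
e13 coeff = (-3)*1 - (-2)*2 = -3 - (-4) = 1
e23 coeff = 4*1 - (-2)*(-1) = 4 - 2 = 2
uv = -12 - 5*e12 + 1*e13 + 2*e23


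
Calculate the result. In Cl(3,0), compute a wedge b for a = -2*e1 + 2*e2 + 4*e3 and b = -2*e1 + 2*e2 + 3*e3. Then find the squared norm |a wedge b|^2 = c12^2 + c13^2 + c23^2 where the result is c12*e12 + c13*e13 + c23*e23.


a wedge b = (a1*b2 - a2*b1)*e12 + (a1*b3 - a3*b1)*e13 + (a2*b3 - a3*b2)*e23
e12 coeff: (-2)*2 - 2*(-2) = -4 - (-4) = 0
e13 coeff: (-2)*3 - 4*(-2) = -6 - (-8) = 2
e23 coeff: 2*3 - 4*2 = 6 - 8 = -2
|a wedge b|^2 = 0^2 + 2^2 + (-2)^2
= 0 + 4 + 4
= 8


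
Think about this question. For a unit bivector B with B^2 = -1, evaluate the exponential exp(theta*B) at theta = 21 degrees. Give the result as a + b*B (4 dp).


For a unit bivector B with B^2 = -1, the exponential series gives
e^(theta*B) = cos(theta) + sin(theta)*B (the GA analogue of Euler's formula).
theta = 21 degrees = 0.366519 rad
cos(21 deg) = 0.9336
sin(21 deg) = 0.3584
exp(theta*B) = 0.9336 + 0.3584*B


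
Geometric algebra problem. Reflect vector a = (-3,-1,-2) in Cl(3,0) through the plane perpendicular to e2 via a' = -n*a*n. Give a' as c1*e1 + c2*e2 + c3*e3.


Reflection formula: a' = -n*a*n, with n = e2 (unit vector, n^2 = 1).
For reflection through hyperplane perp to e2:
The component along e2 flips sign, others stay.
a = (-3, -1, -2)
a' = (-3, 1, -2)
a' = -3*e1 + 1*e2 - 2*e3


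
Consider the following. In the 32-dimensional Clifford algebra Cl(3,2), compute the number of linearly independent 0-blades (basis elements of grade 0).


Number of grade-k basis blades in Cl(p,q) with n = p + q is C(n, k).
n = 3 + 2 = 5
C(5, 0) = 5! / (0! * 5!)
= 120 / (1 * 120)
= 1


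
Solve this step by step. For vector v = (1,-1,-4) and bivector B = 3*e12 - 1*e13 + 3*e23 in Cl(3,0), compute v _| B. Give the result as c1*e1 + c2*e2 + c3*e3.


Left contraction v _| B = <vB>_1 (grade-1 part of the geometric product vB).
Using e1_|e12 = e2, e2_|e12 = -e1, e1_|e13 = e3, e3_|e13 = -e1, e2_|e23 = e3, e3_|e23 = -e2:
e1 coeff: -v2*b12 - v3*b13 = -(-1)*(3) - (-4)*(-1) = -1
e2 coeff: v1*b12 - v3*b23 = (1)*(3) - (-4)*(3) = 15
e3 coeff: v1*b13 + v2*b23 = (1)*(-1) + (-1)*(3) = -4
v _| B = -1*e1 + 15*e2 - 4*e3


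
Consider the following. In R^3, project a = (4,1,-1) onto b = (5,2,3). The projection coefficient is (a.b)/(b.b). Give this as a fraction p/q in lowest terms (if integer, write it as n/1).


Projection coefficient = (a . b) / (b . b)
a . b = 4*5 + 1*2 + (-1)*3
= 20 + 2 + (-3) = 19
b . b = 5^2 + 2^2 + 3^2
= 25 + 4 + 9 = 38
Coefficient = 19/38
In lowest terms: 1/2


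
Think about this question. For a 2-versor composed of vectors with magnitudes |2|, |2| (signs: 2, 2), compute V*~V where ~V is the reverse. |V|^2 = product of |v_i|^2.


Each vector v_i has |v_i|^2 = s_i^2
Squared scales: 2^2 = 4, 2^2 = 4
|V|^2 = 4 * 4
= 16


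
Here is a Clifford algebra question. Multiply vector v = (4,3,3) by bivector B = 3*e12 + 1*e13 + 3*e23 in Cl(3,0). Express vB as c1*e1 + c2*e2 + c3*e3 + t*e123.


vB has grade-1 (vector) and grade-3 (trivector) parts: vB = (v _| B) + (v ^ B).
Vector part <vB>_1:
  e1: -v2*b12 - v3*b13 = -(3)*(3) - (3)*(1) = -12
  e2: v1*b12 - v3*b23 = (4)*(3) - (3)*(3) = 3
  e3: v1*b13 + v2*b23 = (4)*(1) + (3)*(3) = 13
Trivector part <vB>_3:
  e123: v1*b23 - v2*b13 + v3*b12 = (4)*(3) - (3)*(1) + (3)*(3) = 18
vB = -12*e1 + 3*e2 + 13*e3 + 18*e123


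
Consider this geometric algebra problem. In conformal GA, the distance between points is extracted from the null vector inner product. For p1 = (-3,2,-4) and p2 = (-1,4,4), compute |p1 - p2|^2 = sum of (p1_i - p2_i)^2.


p1 - p2 = (-2, -2, -8)
|p1 - p2|^2 = (-2)^2 + (-2)^2 + (-8)^2
= 4 + 4 + 64
= 72


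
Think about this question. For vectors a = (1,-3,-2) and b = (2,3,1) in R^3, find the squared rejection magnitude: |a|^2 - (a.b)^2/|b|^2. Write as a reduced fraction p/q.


|a|^2 = 1^2 + (-3)^2 + (-2)^2 = 14
|b|^2 = 2^2 + 3^2 + 1^2 = 14
a . b = 1*2 + (-3)*3 + (-2)*1 = -9
(a.b)^2 = (-9)^2 = 81
|rej|^2 = 14 - 81/14
= (196 - 81)/14
= 115/14
In lowest terms: 115/14


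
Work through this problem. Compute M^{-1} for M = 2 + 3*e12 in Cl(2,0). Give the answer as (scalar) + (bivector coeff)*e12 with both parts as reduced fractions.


M = 2 + 3*e12, where e12^2 = -1.
Since M commutes with its reverse ~M = a - b*e12, M * ~M = a^2 - b^2*e12^2 = a^2 + b^2.
So M^{-1} = ~M / (a^2 + b^2) = (a - b*e12)/(a^2 + b^2).
a^2 + b^2 = 4 + 9 = 13
Scalar part = 2/13 = 2/13
Bivector coeff = -3/13 = -3/13
M^{-1} = 2/13 - 3/13*e12


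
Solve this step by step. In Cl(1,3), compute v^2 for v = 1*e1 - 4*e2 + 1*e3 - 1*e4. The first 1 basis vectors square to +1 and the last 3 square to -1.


v^2 = sum of c_i^2 * e_i^2
Positive signature terms (e_i^2 = +1): 1^2 = 1
Negative signature terms (e_j^2 = -1): (-4)^2 + 1^2 + (-1)^2 = 18
v^2 = 1 - 18 = -17


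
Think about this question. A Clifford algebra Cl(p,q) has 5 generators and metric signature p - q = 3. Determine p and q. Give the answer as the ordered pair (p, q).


We need p + q = 5 and p - q = 3.
Adding: 2p = 5 + 3 = 8, so p = 4.
Then q = 5 - 4 = 1.
(p, q) = (4, 1)


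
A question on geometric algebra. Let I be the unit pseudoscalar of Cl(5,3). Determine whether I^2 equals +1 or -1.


The pseudoscalar I = e1...e_n (product of all n generators) of Cl(p,q) satisfies I^2 = (-1)^(q + n(n-1)/2).
p = 5, q = 3, n = p + q = 8
n(n-1)/2 = 8 * 7 / 2 = 28
Exponent = q + n(n-1)/2 = 3 + 28 = 31
I^2 = (-1)^31 = -1


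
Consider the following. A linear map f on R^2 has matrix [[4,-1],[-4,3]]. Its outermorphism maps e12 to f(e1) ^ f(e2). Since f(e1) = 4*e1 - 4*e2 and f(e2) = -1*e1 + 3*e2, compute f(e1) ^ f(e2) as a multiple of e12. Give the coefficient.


The outermorphism of a linear map f sends e1^e2 to f(e1)^f(e2).
f(e1) = 4*e1 - 4*e2
f(e2) = -1*e1 + 3*e2
f(e1) ^ f(e2) = (4*e1 - 4*e2) ^ (-1*e1 + 3*e2)
= 4*3*e12 + (-4)*(-1)*e21
= (12 - 4)*e12
= 8*e12
Coefficient = 8


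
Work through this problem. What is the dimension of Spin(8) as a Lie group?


Spin(n) double-covers SO(n); both have Lie algebra so(n) of dimension n(n-1)/2.
n = 8
n(n-1) = 8 * 7 = 56
dim Spin(8) = 56/2 = 28


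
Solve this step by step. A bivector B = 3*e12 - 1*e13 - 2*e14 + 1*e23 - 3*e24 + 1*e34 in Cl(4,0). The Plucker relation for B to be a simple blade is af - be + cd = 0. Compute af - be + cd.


Plucker relation: af - be + cd
a*f = 3*1 = 3
b*e = (-1)*(-3) = 3
c*d = (-2)*1 = -2
af - be + cd = 3 - 3 + (-2)
= -2


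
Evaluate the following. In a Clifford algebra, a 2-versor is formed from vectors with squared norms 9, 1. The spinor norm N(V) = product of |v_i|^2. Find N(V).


Spinor norm N(V) = |v1|^2 * |v2|^2 * ... * |v2|^2
= 9 * 1
Running product: 9, 9
N(V) = 9


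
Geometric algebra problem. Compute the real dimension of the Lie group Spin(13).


Spin(n) double-covers SO(n); both have Lie algebra so(n) of dimension n(n-1)/2.
n = 13
n(n-1) = 13 * 12 = 156
dim Spin(13) = 156/2 = 78


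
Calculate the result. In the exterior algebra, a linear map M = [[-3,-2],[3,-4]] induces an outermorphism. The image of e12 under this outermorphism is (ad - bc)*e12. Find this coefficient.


The outermorphism of a linear map f sends e1^e2 to f(e1)^f(e2).
f(e1) = -3*e1 + 3*e2
f(e2) = -2*e1 - 4*e2
f(e1) ^ f(e2) = (-3*e1 + 3*e2) ^ (-2*e1 - 4*e2)
= (-3)*(-4)*e12 + 3*(-2)*e21
= (12 - (-6))*e12
= 18*e12
Coefficient = 18


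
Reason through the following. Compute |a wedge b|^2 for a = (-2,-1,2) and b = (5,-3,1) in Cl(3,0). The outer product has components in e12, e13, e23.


a wedge b = (a1*b2 - a2*b1)*e12 + (a1*b3 - a3*b1)*e13 + (a2*b3 - a3*b2)*e23
e12 coeff: (-2)*(-3) - (-1)*5 = 6 - (-5) = 11
e13 coeff: (-2)*1 - 2*5 = -2 - 10 = -12
e23 coeff: (-1)*1 - 2*(-3) = -1 - (-6) = 5
|a wedge b|^2 = 11^2 + (-12)^2 + 5^2
= 121 + 144 + 25
= 290


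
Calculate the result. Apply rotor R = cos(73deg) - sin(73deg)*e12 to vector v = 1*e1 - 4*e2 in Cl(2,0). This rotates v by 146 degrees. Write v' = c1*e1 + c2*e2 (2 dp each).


Rotor R = cos(73deg) - sin(73deg)*e12
Rotation angle theta = 2 * 73 = 146 degrees
v' = R*v*~R rotates v by theta.
cos(146deg) = -0.8290, sin(146deg) = 0.5592
v'_1 = 1*cos(146deg) - (-4)*sin(146deg)
= 1*(-0.8290) - (-4)*0.5592
= 1.41
v'_2 = 1*sin(146deg) + (-4)*cos(146deg)
= 1*0.5592 + (-4)*(-0.8290)
= 3.88
v' = 1.41*e1 + 3.88*e2


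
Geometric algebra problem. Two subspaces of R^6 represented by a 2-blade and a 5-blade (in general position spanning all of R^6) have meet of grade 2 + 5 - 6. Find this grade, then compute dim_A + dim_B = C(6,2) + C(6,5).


Meet grade = grade(A) + grade(B) - n
= 2 + 5 - 6 = 1
C(6,2) = 15
C(6,5) = 6
dim_A + dim_B = 15 + 6 = 21


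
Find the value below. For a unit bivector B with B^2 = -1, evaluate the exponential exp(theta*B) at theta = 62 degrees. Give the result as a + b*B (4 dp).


For a unit bivector B with B^2 = -1, the exponential series gives
e^(theta*B) = cos(theta) + sin(theta)*B (the GA analogue of Euler's formula).
theta = 62 degrees = 1.082104 rad
cos(62 deg) = 0.4695
sin(62 deg) = 0.8829
exp(theta*B) = 0.4695 + 0.8829*B


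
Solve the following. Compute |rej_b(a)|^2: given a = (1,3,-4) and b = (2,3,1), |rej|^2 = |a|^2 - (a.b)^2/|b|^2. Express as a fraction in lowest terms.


|a|^2 = 1^2 + 3^2 + (-4)^2 = 26
|b|^2 = 2^2 + 3^2 + 1^2 = 14
a . b = 1*2 + 3*3 + (-4)*1 = 7
(a.b)^2 = 7^2 = 49
|rej|^2 = 26 - 49/14
= (364 - 49)/14
= 315/14
In lowest terms: 45/2


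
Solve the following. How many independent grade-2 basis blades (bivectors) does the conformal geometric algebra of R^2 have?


The conformal model of R^2 uses Cl(3,1) with m = 2 + 2 = 4 generators.
Number of grade-2 blades = C(m, 2) = C(4, 2)
= 4*3/2 = 6


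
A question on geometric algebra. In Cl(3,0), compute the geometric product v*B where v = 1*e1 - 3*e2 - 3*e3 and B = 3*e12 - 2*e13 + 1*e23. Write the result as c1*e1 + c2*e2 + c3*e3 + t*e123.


vB has grade-1 (vector) and grade-3 (trivector) parts: vB = (v _| B) + (v ^ B).
Vector part <vB>_1:
  e1: -v2*b12 - v3*b13 = -(-3)*(3) - (-3)*(-2) = 3
  e2: v1*b12 - v3*b23 = (1)*(3) - (-3)*(1) = 6
  e3: v1*b13 + v2*b23 = (1)*(-2) + (-3)*(1) = -5
Trivector part <vB>_3:
  e123: v1*b23 - v2*b13 + v3*b12 = (1)*(1) - (-3)*(-2) + (-3)*(3) = -14
vB = 3*e1 + 6*e2 - 5*e3 - 14*e123


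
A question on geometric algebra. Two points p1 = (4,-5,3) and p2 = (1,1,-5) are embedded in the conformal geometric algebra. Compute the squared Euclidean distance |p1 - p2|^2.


p1 - p2 = (3, -6, 8)
|p1 - p2|^2 = 3^2 + (-6)^2 + 8^2
= 9 + 36 + 64
= 109


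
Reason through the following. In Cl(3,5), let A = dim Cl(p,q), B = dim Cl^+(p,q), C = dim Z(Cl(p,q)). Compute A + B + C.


n = 3 + 5 = 8
Total dim = 2^8 = 256
Even subalgebra dim = 2^7 = 128
n is even, so center dim = 1
Sum = 256 + 128 + 1 = 385


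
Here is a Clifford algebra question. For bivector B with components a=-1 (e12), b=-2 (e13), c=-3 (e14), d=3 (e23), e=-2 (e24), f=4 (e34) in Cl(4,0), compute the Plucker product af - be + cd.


Plucker relation: af - be + cd
a*f = (-1)*4 = -4
b*e = (-2)*(-2) = 4
c*d = (-3)*3 = -9
af - be + cd = -4 - 4 + (-9)
= -17


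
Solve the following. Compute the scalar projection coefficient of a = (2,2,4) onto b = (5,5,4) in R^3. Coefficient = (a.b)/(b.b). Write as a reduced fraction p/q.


Projection coefficient = (a . b) / (b . b)
a . b = 2*5 + 2*5 + 4*4
= 10 + 10 + 16 = 36
b . b = 5^2 + 5^2 + 4^2
= 25 + 25 + 16 = 66
Coefficient = 36/66
In lowest terms: 6/11


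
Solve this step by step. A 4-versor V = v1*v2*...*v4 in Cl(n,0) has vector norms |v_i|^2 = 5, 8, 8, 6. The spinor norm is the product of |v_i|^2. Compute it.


Spinor norm N(V) = |v1|^2 * |v2|^2 * ... * |v4|^2
= 5 * 8 * 8 * 6
Running product: 5, 40, 320, 1920
N(V) = 1920


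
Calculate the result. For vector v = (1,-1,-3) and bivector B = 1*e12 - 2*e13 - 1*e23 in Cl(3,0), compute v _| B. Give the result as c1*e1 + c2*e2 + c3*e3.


Left contraction v _| B = <vB>_1 (grade-1 part of the geometric product vB).
Using e1_|e12 = e2, e2_|e12 = -e1, e1_|e13 = e3, e3_|e13 = -e1, e2_|e23 = e3, e3_|e23 = -e2:
e1 coeff: -v2*b12 - v3*b13 = -(-1)*(1) - (-3)*(-2) = -5
e2 coeff: v1*b12 - v3*b23 = (1)*(1) - (-3)*(-1) = -2
e3 coeff: v1*b13 + v2*b23 = (1)*(-2) + (-1)*(-1) = -1
v _| B = -5*e1 - 2*e2 - 1*e3


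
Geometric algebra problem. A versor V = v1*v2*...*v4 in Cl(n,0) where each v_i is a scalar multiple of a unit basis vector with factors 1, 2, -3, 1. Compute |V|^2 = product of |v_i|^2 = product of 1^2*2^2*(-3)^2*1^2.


Each vector v_i has |v_i|^2 = s_i^2
Squared scales: 1^2 = 1, 2^2 = 4, (-3)^2 = 9, 1^2 = 1
|V|^2 = 1 * 4 * 9 * 1
= 36


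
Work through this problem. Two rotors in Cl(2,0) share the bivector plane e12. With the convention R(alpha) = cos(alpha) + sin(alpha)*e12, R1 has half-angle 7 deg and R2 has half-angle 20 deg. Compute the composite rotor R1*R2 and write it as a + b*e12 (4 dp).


Same-plane rotors commute and their half-angles add:
R1*R2 = cos(a1 + a2) + sin(a1 + a2)*e12.
a1 + a2 = 7 + 20 = 27 deg
cos(27 deg) = 0.8910
sin(27 deg) = 0.4540
R1*R2 = 0.8910 + 0.4540*e12


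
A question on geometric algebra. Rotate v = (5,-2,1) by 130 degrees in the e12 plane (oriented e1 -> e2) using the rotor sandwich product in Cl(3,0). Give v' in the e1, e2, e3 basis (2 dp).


Rotor R = cos(65deg) - sin(65deg)*e12
Rotation angle theta = 2 * 65 = 130 degrees in the e12 plane (e1 -> e2).
The component perpendicular to the plane (e3) is invariant: v'_3 = v3 = 1.00
cos(130deg) = -0.6428, sin(130deg) = 0.7660
v'_1 = v1*cos(theta) - v2*sin(theta) = 5*(-0.6428) - (-2)*0.7660 = -1.68
v'_2 = v1*sin(theta) + v2*cos(theta) = 5*0.7660 + (-2)*(-0.6428) = 5.12
v' = -1.68*e1 + 5.12*e2 + 1.00*e3


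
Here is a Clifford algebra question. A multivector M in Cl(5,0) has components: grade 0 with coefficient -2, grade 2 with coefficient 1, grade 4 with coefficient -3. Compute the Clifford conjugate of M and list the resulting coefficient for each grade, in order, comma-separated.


Clifford conjugate sign for grade k: (-1)^(k(k+1)/2)
Grade 0: (-1)^(0*1/2) = (-1)^0 = 1, coeff -2 -> -2
Grade 2: (-1)^(2*3/2) = (-1)^3 = -1, coeff 1 -> -1
Grade 4: (-1)^(4*5/2) = (-1)^10 = 1, coeff -3 -> -3
Conjugated coefficients: -2, -1, -3


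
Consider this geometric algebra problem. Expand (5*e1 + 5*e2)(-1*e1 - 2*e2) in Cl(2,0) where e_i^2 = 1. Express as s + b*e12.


Expand: (5*e1 + 5*e2)(-1*e1 - 2*e2)
= 5*(-1)*e1e1 + 5*(-2)*e1e2 + 5*(-1)*e2e1 + 5*(-2)*e2e2
Using e1^2 = e2^2 = 1, e2e1 = -e1e2:
Scalar part s = 5*(-1) + 5*(-2) = -5 + (-10) = -15
Bivector part b = 5*(-2) - 5*(-1) = -10 - (-5) = -5
uv = -15 - 5*e12


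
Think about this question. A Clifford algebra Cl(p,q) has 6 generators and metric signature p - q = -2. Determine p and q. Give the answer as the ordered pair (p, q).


We need p + q = 6 and p - q = -2.
Adding: 2p = 6 + (-2) = 4, so p = 2.
Then q = 6 - 2 = 4.
(p, q) = (2, 4)


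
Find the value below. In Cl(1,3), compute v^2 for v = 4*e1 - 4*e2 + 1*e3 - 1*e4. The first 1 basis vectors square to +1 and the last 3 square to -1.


v^2 = sum of c_i^2 * e_i^2
Positive signature terms (e_i^2 = +1): 4^2 = 16
Negative signature terms (e_j^2 = -1): (-4)^2 + 1^2 + (-1)^2 = 18
v^2 = 16 - 18 = -2


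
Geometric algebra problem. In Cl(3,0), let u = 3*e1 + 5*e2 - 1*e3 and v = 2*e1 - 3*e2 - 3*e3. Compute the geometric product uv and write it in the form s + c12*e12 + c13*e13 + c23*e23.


In Cl(3,0): e_i^2 = 1, e_ie_j = -e_je_i for i != j.
Scalar part = u . v = 3*2 + 5*(-3) + (-1)*(-3)
= 6 + (-15) + 3 = -6
e12 coeff = 3*(-3) - 5*2 = -9 - 10 = -19
e13 coeff = 3*(-3) - (-1)*2 = -9 - (-2) = -7
e23 coeff = 5*(-3) - (-1)*(-3) = -15 - 3 = -18
uv = -6 - 19*e12 - 7*e13 - 18*e23


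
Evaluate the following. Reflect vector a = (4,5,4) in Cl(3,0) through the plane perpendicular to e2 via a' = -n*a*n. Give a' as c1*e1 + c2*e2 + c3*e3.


Reflection formula: a' = -n*a*n, with n = e2 (unit vector, n^2 = 1).
For reflection through hyperplane perp to e2:
The component along e2 flips sign, others stay.
a = (4, 5, 4)
a' = (4, -5, 4)
a' = 4*e1 - 5*e2 + 4*e3


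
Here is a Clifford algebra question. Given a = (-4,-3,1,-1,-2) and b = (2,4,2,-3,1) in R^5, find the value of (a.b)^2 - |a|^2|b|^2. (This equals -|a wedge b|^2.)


a . b = (-4)*2 + (-3)*4 + 1*2 + (-1)*(-3) + (-2)*1
= -8 + (-12) + 2 + 3 + (-2) = -17
|a|^2 = (-4)^2 + (-3)^2 + 1^2 + (-1)^2 + (-2)^2 = 31
|b|^2 = 2^2 + 4^2 + 2^2 + (-3)^2 + 1^2 = 34
(a.b)^2 = (-17)^2 = 289
|a|^2 * |b|^2 = 31 * 34 = 1054
Result = 289 - 1054 = -765


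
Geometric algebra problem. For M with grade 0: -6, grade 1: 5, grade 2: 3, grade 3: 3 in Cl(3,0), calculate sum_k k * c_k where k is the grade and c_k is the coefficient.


Grade-weighted sum = sum of grade_k * coefficient_k
0*(-6) = 0
1*5 = 5
2*3 = 6
3*3 = 9
Total = 0 + 5 + 6 + 9 = 20


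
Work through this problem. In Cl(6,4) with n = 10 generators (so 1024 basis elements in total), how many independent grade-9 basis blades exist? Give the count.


Number of grade-k basis blades in Cl(p,q) with n = p + q is C(n, k).
n = 6 + 4 = 10
C(10, 9) = 10! / (9! * 1!)
= 3628800 / (362880 * 1)
= 10


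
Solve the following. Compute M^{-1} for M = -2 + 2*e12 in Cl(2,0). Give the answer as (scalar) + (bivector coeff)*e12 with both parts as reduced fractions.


M = -2 + 2*e12, where e12^2 = -1.
Since M commutes with its reverse ~M = a - b*e12, M * ~M = a^2 - b^2*e12^2 = a^2 + b^2.
So M^{-1} = ~M / (a^2 + b^2) = (a - b*e12)/(a^2 + b^2).
a^2 + b^2 = 4 + 4 = 8
Scalar part = -2/8 = -1/4
Bivector coeff = -2/8 = -1/4
M^{-1} = -1/4 - 1/4*e12


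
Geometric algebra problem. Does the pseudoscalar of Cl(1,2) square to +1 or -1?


The pseudoscalar I = e1...e_n (product of all n generators) of Cl(p,q) satisfies I^2 = (-1)^(q + n(n-1)/2).
p = 1, q = 2, n = p + q = 3
n(n-1)/2 = 3 * 2 / 2 = 3
Exponent = q + n(n-1)/2 = 2 + 3 = 5
I^2 = (-1)^5 = -1


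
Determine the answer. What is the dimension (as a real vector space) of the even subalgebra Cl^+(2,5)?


Even subalgebra dimension = 2^(n-1)
n = 2 + 5 = 7
2^(7 - 1) = 2^6 = 64
Verification: sum of C(7,k) for even k = 1 + 21 + 35 + 7 = 64
Result = 64


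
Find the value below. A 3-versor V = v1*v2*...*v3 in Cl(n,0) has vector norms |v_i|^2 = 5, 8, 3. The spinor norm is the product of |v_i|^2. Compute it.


Spinor norm N(V) = |v1|^2 * |v2|^2 * ... * |v3|^2
= 5 * 8 * 3
Running product: 5, 40, 120
N(V) = 120


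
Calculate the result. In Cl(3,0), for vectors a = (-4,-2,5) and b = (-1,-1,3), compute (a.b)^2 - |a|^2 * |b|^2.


a . b = (-4)*(-1) + (-2)*(-1) + 5*3
= 4 + 2 + 15 = 21
|a|^2 = (-4)^2 + (-2)^2 + 5^2 = 45
|b|^2 = (-1)^2 + (-1)^2 + 3^2 = 11
(a.b)^2 = 21^2 = 441
|a|^2 * |b|^2 = 45 * 11 = 495
Result = 441 - 495 = -54


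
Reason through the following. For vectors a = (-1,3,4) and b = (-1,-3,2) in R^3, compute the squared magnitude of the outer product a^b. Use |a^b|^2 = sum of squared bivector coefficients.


a wedge b = (a1*b2 - a2*b1)*e12 + (a1*b3 - a3*b1)*e13 + (a2*b3 - a3*b2)*e23
e12 coeff: (-1)*(-3) - 3*(-1) = 3 - (-3) = 6
e13 coeff: (-1)*2 - 4*(-1) = -2 - (-4) = 2
e23 coeff: 3*2 - 4*(-3) = 6 - (-12) = 18
|a wedge b|^2 = 6^2 + 2^2 + 18^2
= 36 + 4 + 324
= 364


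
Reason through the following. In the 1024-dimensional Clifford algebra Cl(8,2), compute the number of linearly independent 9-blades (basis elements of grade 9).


Number of grade-k basis blades in Cl(p,q) with n = p + q is C(n, k).
n = 8 + 2 = 10
C(10, 9) = 10! / (9! * 1!)
= 3628800 / (362880 * 1)
= 10


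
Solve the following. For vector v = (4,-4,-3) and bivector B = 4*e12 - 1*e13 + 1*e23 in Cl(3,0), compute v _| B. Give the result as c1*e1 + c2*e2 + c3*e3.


Left contraction v _| B = <vB>_1 (grade-1 part of the geometric product vB).
Using e1_|e12 = e2, e2_|e12 = -e1, e1_|e13 = e3, e3_|e13 = -e1, e2_|e23 = e3, e3_|e23 = -e2:
e1 coeff: -v2*b12 - v3*b13 = -(-4)*(4) - (-3)*(-1) = 13
e2 coeff: v1*b12 - v3*b23 = (4)*(4) - (-3)*(1) = 19
e3 coeff: v1*b13 + v2*b23 = (4)*(-1) + (-4)*(1) = -8
v _| B = 13*e1 + 19*e2 - 8*e3


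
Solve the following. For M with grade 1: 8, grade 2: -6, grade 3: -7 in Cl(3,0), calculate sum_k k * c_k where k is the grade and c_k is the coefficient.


Grade-weighted sum = sum of grade_k * coefficient_k
1*8 = 8
2*(-6) = -12
3*(-7) = -21
Total = 8 + (-12) + (-21) = -25


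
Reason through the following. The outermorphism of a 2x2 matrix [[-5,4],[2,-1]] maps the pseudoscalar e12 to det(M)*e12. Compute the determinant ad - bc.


The outermorphism of a linear map f sends e1^e2 to f(e1)^f(e2).
f(e1) = -5*e1 + 2*e2
f(e2) = 4*e1 - 1*e2
f(e1) ^ f(e2) = (-5*e1 + 2*e2) ^ (4*e1 - 1*e2)
= (-5)*(-1)*e12 + 2*4*e21
= (5 - 8)*e12
= -3*e12
Coefficient = -3


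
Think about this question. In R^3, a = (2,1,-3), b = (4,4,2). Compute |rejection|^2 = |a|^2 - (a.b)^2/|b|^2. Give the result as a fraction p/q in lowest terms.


|a|^2 = 2^2 + 1^2 + (-3)^2 = 14
|b|^2 = 4^2 + 4^2 + 2^2 = 36
a . b = 2*4 + 1*4 + (-3)*2 = 6
(a.b)^2 = 6^2 = 36
|rej|^2 = 14 - 36/36
= (504 - 36)/36
= 468/36
In lowest terms: 13/1


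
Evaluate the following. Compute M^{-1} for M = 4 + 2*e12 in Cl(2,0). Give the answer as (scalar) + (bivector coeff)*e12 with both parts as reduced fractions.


M = 4 + 2*e12, where e12^2 = -1.
Since M commutes with its reverse ~M = a - b*e12, M * ~M = a^2 - b^2*e12^2 = a^2 + b^2.
So M^{-1} = ~M / (a^2 + b^2) = (a - b*e12)/(a^2 + b^2).
a^2 + b^2 = 16 + 4 = 20
Scalar part = 4/20 = 1/5
Bivector coeff = -2/20 = -1/10
M^{-1} = 1/5 - 1/10*e12


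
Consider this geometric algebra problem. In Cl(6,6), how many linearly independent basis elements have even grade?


Even subalgebra dimension = 2^(n-1)
n = 6 + 6 = 12
2^(12 - 1) = 2^11 = 2048
Verification: sum of C(12,k) for even k = 1 + 66 + 495 + 924 + 495 + 66 + 1 = 2048
Result = 2048


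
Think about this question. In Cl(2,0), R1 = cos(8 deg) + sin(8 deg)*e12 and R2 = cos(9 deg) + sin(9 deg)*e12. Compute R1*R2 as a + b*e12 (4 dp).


Same-plane rotors commute and their half-angles add:
R1*R2 = cos(a1 + a2) + sin(a1 + a2)*e12.
a1 + a2 = 8 + 9 = 17 deg
cos(17 deg) = 0.9563
sin(17 deg) = 0.2924
R1*R2 = 0.9563 + 0.2924*e12


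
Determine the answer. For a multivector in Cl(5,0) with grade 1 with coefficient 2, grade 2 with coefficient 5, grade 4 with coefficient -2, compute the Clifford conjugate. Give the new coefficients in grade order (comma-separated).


Clifford conjugate sign for grade k: (-1)^(k(k+1)/2)
Grade 1: (-1)^(1*2/2) = (-1)^1 = -1, coeff 2 -> -2
Grade 2: (-1)^(2*3/2) = (-1)^3 = -1, coeff 5 -> -5
Grade 4: (-1)^(4*5/2) = (-1)^10 = 1, coeff -2 -> -2
Conjugated coefficients: -2, -5, -2


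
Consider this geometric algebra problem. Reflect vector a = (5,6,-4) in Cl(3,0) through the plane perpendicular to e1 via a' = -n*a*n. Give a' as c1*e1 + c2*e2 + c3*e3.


Reflection formula: a' = -n*a*n, with n = e1 (unit vector, n^2 = 1).
For reflection through hyperplane perp to e1:
The component along e1 flips sign, others stay.
a = (5, 6, -4)
a' = (-5, 6, -4)
a' = -5*e1 + 6*e2 - 4*e3


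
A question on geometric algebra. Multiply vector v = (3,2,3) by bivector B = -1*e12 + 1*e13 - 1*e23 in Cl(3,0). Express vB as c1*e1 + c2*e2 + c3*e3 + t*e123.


vB has grade-1 (vector) and grade-3 (trivector) parts: vB = (v _| B) + (v ^ B).
Vector part <vB>_1:
  e1: -v2*b12 - v3*b13 = -(2)*(-1) - (3)*(1) = -1
  e2: v1*b12 - v3*b23 = (3)*(-1) - (3)*(-1) = 0
  e3: v1*b13 + v2*b23 = (3)*(1) + (2)*(-1) = 1
Trivector part <vB>_3:
  e123: v1*b23 - v2*b13 + v3*b12 = (3)*(-1) - (2)*(1) + (3)*(-1) = -8
vB = -1*e1 + 0*e2 + 1*e3 - 8*e123


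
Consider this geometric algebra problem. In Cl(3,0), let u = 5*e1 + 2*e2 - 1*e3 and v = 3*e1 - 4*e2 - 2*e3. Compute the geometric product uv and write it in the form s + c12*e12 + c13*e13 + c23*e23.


In Cl(3,0): e_i^2 = 1, e_ie_j = -e_je_i for i != j.
Scalar part = u . v = 5*3 + 2*(-4) + (-1)*(-2)
= 15 + (-8) + 2 = 9
e12 coeff = 5*(-4) - 2*3 = -20 - 6 = -26
e13 coeff = 5*(-2) - (-1)*3 = -10 - (-3) = -7
e23 coeff = 2*(-2) - (-1)*(-4) = -4 - 4 = -8
uv = 9 - 26*e12 - 7*e13 - 8*e23


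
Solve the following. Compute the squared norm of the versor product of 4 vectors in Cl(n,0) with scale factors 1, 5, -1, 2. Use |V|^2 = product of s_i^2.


Each vector v_i has |v_i|^2 = s_i^2
Squared scales: 1^2 = 1, 5^2 = 25, (-1)^2 = 1, 2^2 = 4
|V|^2 = 1 * 25 * 1 * 4
= 100


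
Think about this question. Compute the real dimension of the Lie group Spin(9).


Spin(n) double-covers SO(n); both have Lie algebra so(n) of dimension n(n-1)/2.
n = 9
n(n-1) = 9 * 8 = 72
dim Spin(9) = 72/2 = 36


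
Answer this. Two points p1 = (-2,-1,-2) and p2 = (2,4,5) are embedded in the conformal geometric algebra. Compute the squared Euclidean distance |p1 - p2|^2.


p1 - p2 = (-4, -5, -7)
|p1 - p2|^2 = (-4)^2 + (-5)^2 + (-7)^2
= 16 + 25 + 49
= 90


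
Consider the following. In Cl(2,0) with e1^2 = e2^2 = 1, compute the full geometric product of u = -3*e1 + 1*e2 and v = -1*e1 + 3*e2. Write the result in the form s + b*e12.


Expand: (-3*e1 + 1*e2)(-1*e1 + 3*e2)
= (-3)*(-1)*e1e1 + (-3)*3*e1e2 + 1*(-1)*e2e1 + 1*3*e2e2
Using e1^2 = e2^2 = 1, e2e1 = -e1e2:
Scalar part s = (-3)*(-1) + 1*3 = 3 + 3 = 6
Bivector part b = (-3)*3 - 1*(-1) = -9 - (-1) = -8
uv = 6 - 8*e12


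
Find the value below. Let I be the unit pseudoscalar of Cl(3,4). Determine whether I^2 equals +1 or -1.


The pseudoscalar I = e1...e_n (product of all n generators) of Cl(p,q) satisfies I^2 = (-1)^(q + n(n-1)/2).
p = 3, q = 4, n = p + q = 7
n(n-1)/2 = 7 * 6 / 2 = 21
Exponent = q + n(n-1)/2 = 4 + 21 = 25
I^2 = (-1)^25 = -1


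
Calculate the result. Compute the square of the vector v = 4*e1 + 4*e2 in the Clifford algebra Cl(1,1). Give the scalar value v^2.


v^2 = sum of c_i^2 * e_i^2
Positive signature terms (e_i^2 = +1): 4^2 = 16
Negative signature terms (e_j^2 = -1): 4^2 = 16
v^2 = 16 - 16 = 0


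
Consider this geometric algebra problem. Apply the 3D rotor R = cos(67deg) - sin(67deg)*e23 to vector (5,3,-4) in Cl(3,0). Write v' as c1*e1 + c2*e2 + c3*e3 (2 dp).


Rotor R = cos(67deg) - sin(67deg)*e23
Rotation angle theta = 2 * 67 = 134 degrees in the e23 plane (e2 -> e3).
The component perpendicular to the plane (e1) is invariant: v'_1 = v1 = 5.00
cos(134deg) = -0.6947, sin(134deg) = 0.7193
v'_2 = v2*cos(theta) - v3*sin(theta) = 3*(-0.6947) - (-4)*0.7193 = 0.79
v'_3 = v2*sin(theta) + v3*cos(theta) = 3*0.7193 + (-4)*(-0.6947) = 4.94
v' = 5.00*e1 + 0.79*e2 + 4.94*e3


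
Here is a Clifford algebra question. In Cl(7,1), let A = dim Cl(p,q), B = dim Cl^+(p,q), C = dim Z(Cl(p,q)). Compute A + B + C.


n = 7 + 1 = 8
Total dim = 2^8 = 256
Even subalgebra dim = 2^7 = 128
n is even, so center dim = 1
Sum = 256 + 128 + 1 = 385


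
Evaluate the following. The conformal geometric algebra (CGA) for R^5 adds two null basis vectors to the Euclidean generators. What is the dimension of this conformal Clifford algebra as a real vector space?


The conformal model of R^5 uses Cl(6,1): the 5 Euclidean generators plus two extra orthogonal generators e+ (e+^2 = +1) and e- (e-^2 = -1), from which the null vectors e0, einf are built.
Number of generators m = 5 + 2 = 7.
dim Cl(p,q) = 2^m = 2^7 = 128


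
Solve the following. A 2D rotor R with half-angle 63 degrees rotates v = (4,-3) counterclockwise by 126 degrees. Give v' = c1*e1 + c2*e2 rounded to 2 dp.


Rotor R = cos(63deg) - sin(63deg)*e12
Rotation angle theta = 2 * 63 = 126 degrees
v' = R*v*~R rotates v by theta.
cos(126deg) = -0.5878, sin(126deg) = 0.8090
v'_1 = 4*cos(126deg) - (-3)*sin(126deg)
= 4*(-0.5878) - (-3)*0.8090
= 0.08
v'_2 = 4*sin(126deg) + (-3)*cos(126deg)
= 4*0.8090 + (-3)*(-0.5878)
= 5.00
v' = 0.08*e1 + 5.00*e2


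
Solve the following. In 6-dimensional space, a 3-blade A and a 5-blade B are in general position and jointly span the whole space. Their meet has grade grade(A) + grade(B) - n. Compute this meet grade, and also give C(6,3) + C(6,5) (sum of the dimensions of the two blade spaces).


Meet grade = grade(A) + grade(B) - n
= 3 + 5 - 6 = 2
C(6,3) = 20
C(6,5) = 6
dim_A + dim_B = 20 + 6 = 26


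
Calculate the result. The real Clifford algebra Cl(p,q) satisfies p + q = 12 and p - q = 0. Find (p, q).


We need p + q = 12 and p - q = 0.
Adding: 2p = 12 + 0 = 12, so p = 6.
Then q = 12 - 6 = 6.
(p, q) = (6, 6)


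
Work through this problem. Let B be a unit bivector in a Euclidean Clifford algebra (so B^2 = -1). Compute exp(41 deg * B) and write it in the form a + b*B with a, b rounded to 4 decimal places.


For a unit bivector B with B^2 = -1, the exponential series gives
e^(theta*B) = cos(theta) + sin(theta)*B (the GA analogue of Euler's formula).
theta = 41 degrees = 0.715585 rad
cos(41 deg) = 0.7547
sin(41 deg) = 0.6561
exp(theta*B) = 0.7547 + 0.6561*B


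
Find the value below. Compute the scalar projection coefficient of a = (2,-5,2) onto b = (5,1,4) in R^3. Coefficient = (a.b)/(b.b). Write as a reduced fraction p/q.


Projection coefficient = (a . b) / (b . b)
a . b = 2*5 + (-5)*1 + 2*4
= 10 + (-5) + 8 = 13
b . b = 5^2 + 1^2 + 4^2
= 25 + 1 + 16 = 42
Coefficient = 13/42
In lowest terms: 13/42


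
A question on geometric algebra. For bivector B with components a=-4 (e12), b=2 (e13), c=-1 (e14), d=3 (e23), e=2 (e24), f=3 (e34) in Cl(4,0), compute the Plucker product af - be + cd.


Plucker relation: af - be + cd
a*f = (-4)*3 = -12
b*e = 2*2 = 4
c*d = (-1)*3 = -3
af - be + cd = -12 - 4 + (-3)
= -19


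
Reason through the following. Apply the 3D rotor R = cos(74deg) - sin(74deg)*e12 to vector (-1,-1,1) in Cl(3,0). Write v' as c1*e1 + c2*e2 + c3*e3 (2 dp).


Rotor R = cos(74deg) - sin(74deg)*e12
Rotation angle theta = 2 * 74 = 148 degrees in the e12 plane (e1 -> e2).
The component perpendicular to the plane (e3) is invariant: v'_3 = v3 = 1.00
cos(148deg) = -0.8480, sin(148deg) = 0.5299
v'_1 = v1*cos(theta) - v2*sin(theta) = -1*(-0.8480) - (-1)*0.5299 = 1.38
v'_2 = v1*sin(theta) + v2*cos(theta) = -1*0.5299 + (-1)*(-0.8480) = 0.32
v' = 1.38*e1 + 0.32*e2 + 1.00*e3


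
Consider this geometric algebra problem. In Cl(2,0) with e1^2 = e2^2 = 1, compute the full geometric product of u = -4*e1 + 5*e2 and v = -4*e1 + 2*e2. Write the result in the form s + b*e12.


Expand: (-4*e1 + 5*e2)(-4*e1 + 2*e2)
= (-4)*(-4)*e1e1 + (-4)*2*e1e2 + 5*(-4)*e2e1 + 5*2*e2e2
Using e1^2 = e2^2 = 1, e2e1 = -e1e2:
Scalar part s = (-4)*(-4) + 5*2 = 16 + 10 = 26
Bivector part b = (-4)*2 - 5*(-4) = -8 - (-20) = 12
uv = 26 + 12*e12


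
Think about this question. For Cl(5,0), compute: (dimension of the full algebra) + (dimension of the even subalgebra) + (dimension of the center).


n = 5 + 0 = 5
Total dim = 2^5 = 32
Even subalgebra dim = 2^4 = 16
n is odd, so center dim = 2
Sum = 32 + 16 + 2 = 50


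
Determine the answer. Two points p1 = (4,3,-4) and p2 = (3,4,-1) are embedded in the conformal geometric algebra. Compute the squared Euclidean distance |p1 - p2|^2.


p1 - p2 = (1, -1, -3)
|p1 - p2|^2 = 1^2 + (-1)^2 + (-3)^2
= 1 + 1 + 9
= 11


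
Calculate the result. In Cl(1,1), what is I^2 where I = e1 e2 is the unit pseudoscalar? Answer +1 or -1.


The pseudoscalar I = e1...e_n (product of all n generators) of Cl(p,q) satisfies I^2 = (-1)^(q + n(n-1)/2).
p = 1, q = 1, n = p + q = 2
n(n-1)/2 = 2 * 1 / 2 = 1
Exponent = q + n(n-1)/2 = 1 + 1 = 2
I^2 = (-1)^2 = +1


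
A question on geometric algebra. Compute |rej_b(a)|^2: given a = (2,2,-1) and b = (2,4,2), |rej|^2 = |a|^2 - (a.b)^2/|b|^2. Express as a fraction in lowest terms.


|a|^2 = 2^2 + 2^2 + (-1)^2 = 9
|b|^2 = 2^2 + 4^2 + 2^2 = 24
a . b = 2*2 + 2*4 + (-1)*2 = 10
(a.b)^2 = 10^2 = 100
|rej|^2 = 9 - 100/24
= (216 - 100)/24
= 116/24
In lowest terms: 29/6


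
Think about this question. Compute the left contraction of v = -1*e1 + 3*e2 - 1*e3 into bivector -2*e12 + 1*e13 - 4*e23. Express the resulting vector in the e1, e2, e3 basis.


Left contraction v _| B = <vB>_1 (grade-1 part of the geometric product vB).
Using e1_|e12 = e2, e2_|e12 = -e1, e1_|e13 = e3, e3_|e13 = -e1, e2_|e23 = e3, e3_|e23 = -e2:
e1 coeff: -v2*b12 - v3*b13 = -(3)*(-2) - (-1)*(1) = 7
e2 coeff: v1*b12 - v3*b23 = (-1)*(-2) - (-1)*(-4) = -2
e3 coeff: v1*b13 + v2*b23 = (-1)*(1) + (3)*(-4) = -13
v _| B = 7*e1 - 2*e2 - 13*e3


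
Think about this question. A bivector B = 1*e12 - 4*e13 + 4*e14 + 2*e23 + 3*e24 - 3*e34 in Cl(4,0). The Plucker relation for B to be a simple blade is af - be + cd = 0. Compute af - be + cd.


Plucker relation: af - be + cd
a*f = 1*(-3) = -3
b*e = (-4)*3 = -12
c*d = 4*2 = 8
af - be + cd = -3 - (-12) + 8
= 17


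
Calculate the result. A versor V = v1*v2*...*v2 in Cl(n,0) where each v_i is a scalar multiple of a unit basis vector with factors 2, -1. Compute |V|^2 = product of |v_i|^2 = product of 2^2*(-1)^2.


Each vector v_i has |v_i|^2 = s_i^2
Squared scales: 2^2 = 4, (-1)^2 = 1
|V|^2 = 4 * 1
= 4


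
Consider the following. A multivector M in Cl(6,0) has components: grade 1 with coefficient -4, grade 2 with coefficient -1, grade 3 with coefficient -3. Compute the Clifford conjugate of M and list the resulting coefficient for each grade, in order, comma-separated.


Clifford conjugate sign for grade k: (-1)^(k(k+1)/2)
Grade 1: (-1)^(1*2/2) = (-1)^1 = -1, coeff -4 -> 4
Grade 2: (-1)^(2*3/2) = (-1)^3 = -1, coeff -1 -> 1
Grade 3: (-1)^(3*4/2) = (-1)^6 = 1, coeff -3 -> -3
Conjugated coefficients: 4, 1, -3


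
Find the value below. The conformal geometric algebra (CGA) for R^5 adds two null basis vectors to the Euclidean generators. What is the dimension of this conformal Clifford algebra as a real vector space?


The conformal model of R^5 uses Cl(6,1): the 5 Euclidean generators plus two extra orthogonal generators e+ (e+^2 = +1) and e- (e-^2 = -1), from which the null vectors e0, einf are built.
Number of generators m = 5 + 2 = 7.
dim Cl(p,q) = 2^m = 2^7 = 128


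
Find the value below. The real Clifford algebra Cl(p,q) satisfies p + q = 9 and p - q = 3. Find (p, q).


We need p + q = 9 and p - q = 3.
Adding: 2p = 9 + 3 = 12, so p = 6.
Then q = 9 - 6 = 3.
(p, q) = (6, 3)


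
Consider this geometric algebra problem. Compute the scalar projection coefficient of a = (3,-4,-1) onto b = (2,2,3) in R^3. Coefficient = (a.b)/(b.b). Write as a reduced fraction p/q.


Projection coefficient = (a . b) / (b . b)
a . b = 3*2 + (-4)*2 + (-1)*3
= 6 + (-8) + (-3) = -5
b . b = 2^2 + 2^2 + 3^2
= 4 + 4 + 9 = 17
Coefficient = -5/17
In lowest terms: -5/17


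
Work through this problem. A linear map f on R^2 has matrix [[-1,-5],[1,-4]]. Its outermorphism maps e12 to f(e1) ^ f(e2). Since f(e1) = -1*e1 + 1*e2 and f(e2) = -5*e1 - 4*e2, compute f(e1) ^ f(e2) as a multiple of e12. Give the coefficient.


The outermorphism of a linear map f sends e1^e2 to f(e1)^f(e2).
f(e1) = -1*e1 + 1*e2
f(e2) = -5*e1 - 4*e2
f(e1) ^ f(e2) = (-1*e1 + 1*e2) ^ (-5*e1 - 4*e2)
= (-1)*(-4)*e12 + 1*(-5)*e21
= (4 - (-5))*e12
= 9*e12
Coefficient = 9


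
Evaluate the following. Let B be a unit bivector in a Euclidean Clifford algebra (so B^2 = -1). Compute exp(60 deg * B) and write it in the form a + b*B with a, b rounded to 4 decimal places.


For a unit bivector B with B^2 = -1, the exponential series gives
e^(theta*B) = cos(theta) + sin(theta)*B (the GA analogue of Euler's formula).
theta = 60 degrees = 1.047198 rad
cos(60 deg) = 0.5000
sin(60 deg) = 0.8660
exp(theta*B) = 0.5000 + 0.8660*B


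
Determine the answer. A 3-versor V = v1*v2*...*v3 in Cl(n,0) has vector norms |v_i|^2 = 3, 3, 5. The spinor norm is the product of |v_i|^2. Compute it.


Spinor norm N(V) = |v1|^2 * |v2|^2 * ... * |v3|^2
= 3 * 3 * 5
Running product: 3, 9, 45
N(V) = 45


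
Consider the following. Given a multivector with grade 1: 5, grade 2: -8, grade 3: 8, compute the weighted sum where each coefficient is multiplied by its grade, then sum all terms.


Grade-weighted sum = sum of grade_k * coefficient_k
1*5 = 5
2*(-8) = -16
3*8 = 24
Total = 5 + (-16) + 24 = 13


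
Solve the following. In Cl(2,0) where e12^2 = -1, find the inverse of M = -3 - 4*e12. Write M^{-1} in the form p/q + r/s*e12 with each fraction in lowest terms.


M = -3 - 4*e12, where e12^2 = -1.
Since M commutes with its reverse ~M = a - b*e12, M * ~M = a^2 - b^2*e12^2 = a^2 + b^2.
So M^{-1} = ~M / (a^2 + b^2) = (a - b*e12)/(a^2 + b^2).
a^2 + b^2 = 9 + 16 = 25
Scalar part = -3/25 = -3/25
Bivector coeff = 4/25 = 4/25
M^{-1} = -3/25 + 4/25*e12


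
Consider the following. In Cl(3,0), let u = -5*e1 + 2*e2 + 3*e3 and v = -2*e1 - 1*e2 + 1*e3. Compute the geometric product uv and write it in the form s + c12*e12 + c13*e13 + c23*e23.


In Cl(3,0): e_i^2 = 1, e_ie_j = -e_je_i for i != j.
Scalar part = u . v = (-5)*(-2) + 2*(-1) + 3*1
= 10 + (-2) + 3 = 11
e12 coeff = (-5)*(-1) - 2*(-2) = 5 - (-4) = 9
e13 coeff = (-5)*1 - 3*(-2) = -5 - (-6) = 1
e23 coeff = 2*1 - 3*(-1) = 2 - (-3) = 5
uv = 11 + 9*e12 + 1*e13 + 5*e23


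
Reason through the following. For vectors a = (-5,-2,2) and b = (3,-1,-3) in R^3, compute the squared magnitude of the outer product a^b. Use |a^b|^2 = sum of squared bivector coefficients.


a wedge b = (a1*b2 - a2*b1)*e12 + (a1*b3 - a3*b1)*e13 + (a2*b3 - a3*b2)*e23
e12 coeff: (-5)*(-1) - (-2)*3 = 5 - (-6) = 11
e13 coeff: (-5)*(-3) - 2*3 = 15 - 6 = 9
e23 coeff: (-2)*(-3) - 2*(-1) = 6 - (-2) = 8
|a wedge b|^2 = 11^2 + 9^2 + 8^2
= 121 + 81 + 64
= 266
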